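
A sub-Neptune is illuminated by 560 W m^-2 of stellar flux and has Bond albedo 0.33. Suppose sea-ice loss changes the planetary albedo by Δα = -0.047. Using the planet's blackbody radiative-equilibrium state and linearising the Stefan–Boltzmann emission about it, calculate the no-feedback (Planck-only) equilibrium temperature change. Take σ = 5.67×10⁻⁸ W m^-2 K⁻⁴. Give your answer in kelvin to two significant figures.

3.5 K

Unperturbed T_e = [560.0·(1−0.33)/(4σ)]^¼ = 201.7 K.
The change in absorbed flux is Δ[S(1−α)/4] = −SΔα/4 = 6.580 W m^-2.
Planck response: λ_P = 4σT_e³ = 4·5.67×10⁻⁸·(201.7)³ = 1.860 W m^-2/K.
So ΔT₀ = 6.580/1.860 = 3.54 K.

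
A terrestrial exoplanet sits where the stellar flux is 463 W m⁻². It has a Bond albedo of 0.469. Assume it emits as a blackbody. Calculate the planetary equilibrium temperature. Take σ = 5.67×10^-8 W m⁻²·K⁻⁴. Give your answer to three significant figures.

181 K

The planet absorbs (1−α)S over its disc πR² and re-emits over 4πR², so the mean absorbed flux is (1−0.469)·463.0/4 = 61.46 W m⁻².
In equilibrium σT⁴ equals this, so T = 181.5 K.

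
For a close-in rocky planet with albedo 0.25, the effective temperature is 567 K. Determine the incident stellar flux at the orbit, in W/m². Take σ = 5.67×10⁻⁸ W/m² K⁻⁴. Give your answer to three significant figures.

Invert the energy balance for S: S = 4σT⁴/(1−α).
σT⁴ = 5.67×10⁻⁸·(567)⁴ = 5860 W/m².
So S = 4×5860/(1−0.25) = 31250 W/m².

31300 W/m²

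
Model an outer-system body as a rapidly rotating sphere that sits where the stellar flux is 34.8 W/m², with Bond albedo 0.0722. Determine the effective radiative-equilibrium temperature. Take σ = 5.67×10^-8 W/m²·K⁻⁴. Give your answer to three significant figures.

109 kelvin

Absorbed flux (global mean): S(1−α)/4 = 34.80·0.928/4 = 8.072 W/m².
Set σT⁴ = 8.072 → T = (8.072/σ)^(1/4) = 109.2 K.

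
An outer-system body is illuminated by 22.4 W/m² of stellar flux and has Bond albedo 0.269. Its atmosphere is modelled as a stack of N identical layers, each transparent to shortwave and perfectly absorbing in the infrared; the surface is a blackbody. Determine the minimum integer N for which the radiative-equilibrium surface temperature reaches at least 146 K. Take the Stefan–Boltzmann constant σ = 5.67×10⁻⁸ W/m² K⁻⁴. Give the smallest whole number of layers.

OLR = S(1−α)/4 = 4.094 W/m²; the top layer radiates at T_e = 92.18 K.
Since T_s⁴ = (N+1)T_e⁴, we need N ≥ (T_s/T_e)⁴ − 1 = 5.293.
So N ≥ 5.293; the smallest integer is N = 6.

6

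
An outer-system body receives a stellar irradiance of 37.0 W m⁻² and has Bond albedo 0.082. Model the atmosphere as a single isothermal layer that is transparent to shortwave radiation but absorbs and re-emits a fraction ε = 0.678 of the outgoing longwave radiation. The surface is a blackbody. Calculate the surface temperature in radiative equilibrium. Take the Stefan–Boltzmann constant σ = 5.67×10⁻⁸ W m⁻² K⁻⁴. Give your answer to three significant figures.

123 K

Effective emission temperature (TOA balance): σT_e⁴ = S(1−α)/4 = 8.492 W m⁻² → T_e = 110.6 K.
Surface balance with a leaky layer gives σT_s⁴ = σT_e⁴·2/(2−ε), so T_s = T_e·[2/(2−0.678)]^(1/4) = 122.7 K.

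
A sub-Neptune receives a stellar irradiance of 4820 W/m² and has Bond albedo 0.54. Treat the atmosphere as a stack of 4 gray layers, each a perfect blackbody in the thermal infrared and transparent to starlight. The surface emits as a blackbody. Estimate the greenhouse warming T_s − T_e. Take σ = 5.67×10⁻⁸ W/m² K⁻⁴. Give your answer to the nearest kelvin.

Top-of-atmosphere balance: σT_e⁴ = S(1−α)/4 = 554.3 W/m² → T_e = 314.4 K.
T_s = (N+1)^(1/4)·T_e = 470.2 K.
Warming: T_s − T_e = 155.8 K.

156 kelvin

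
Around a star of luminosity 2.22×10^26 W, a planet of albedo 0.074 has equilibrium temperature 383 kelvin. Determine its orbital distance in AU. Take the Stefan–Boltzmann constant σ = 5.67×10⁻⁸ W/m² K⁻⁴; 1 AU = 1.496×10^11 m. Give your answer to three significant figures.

0.387 AU

Energy balance gives S = 4σT⁴/(1−α) = 5270 W/m².
Then d = [L/(4πS)]^(1/2) = 5.790×10^10 m, i.e. 0.3870 AU.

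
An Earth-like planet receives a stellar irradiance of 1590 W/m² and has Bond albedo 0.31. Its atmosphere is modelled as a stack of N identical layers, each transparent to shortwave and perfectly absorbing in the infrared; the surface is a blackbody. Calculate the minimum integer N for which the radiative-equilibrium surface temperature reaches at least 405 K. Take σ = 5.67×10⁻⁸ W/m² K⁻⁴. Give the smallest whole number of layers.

The effective emission temperature is T_e = [S(1−α)/(4σ)]^¼ = 263.7 K.
Need (N+1)T_e⁴ ≥ T_s⁴, i.e. N+1 ≥ (405/263.7)⁴ = 5.562.
So N ≥ 4.562; the smallest integer is N = 5.

5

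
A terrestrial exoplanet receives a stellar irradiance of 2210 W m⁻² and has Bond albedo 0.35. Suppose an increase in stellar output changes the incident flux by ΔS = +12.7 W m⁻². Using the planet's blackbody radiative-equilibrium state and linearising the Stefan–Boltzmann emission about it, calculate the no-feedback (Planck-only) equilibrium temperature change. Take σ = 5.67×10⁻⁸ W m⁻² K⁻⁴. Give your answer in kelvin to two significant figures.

0.41 kelvin

Unperturbed T_e = [2210·(1−0.35)/(4σ)]^¼ = 282.1 K.
Only a fraction (1−α) is absorbed and it's spread over 4πR², so ΔF = (1−α)ΔS/4 = 2.064 W m⁻².
Linearising σT⁴ gives d(σT⁴)/dT = 4σT_e³ = 5.092 W m⁻² per K.
ΔT₀ = ΔF/λ_P = 2.064/5.092 = 0.405 K.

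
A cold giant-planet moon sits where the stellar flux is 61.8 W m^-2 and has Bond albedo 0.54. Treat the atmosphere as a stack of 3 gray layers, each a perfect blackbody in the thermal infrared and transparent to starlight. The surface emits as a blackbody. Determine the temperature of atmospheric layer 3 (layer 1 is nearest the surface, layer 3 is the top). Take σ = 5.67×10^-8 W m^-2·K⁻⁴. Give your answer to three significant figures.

OLR = S(1−α)/4 = 7.107 W m^-2; the top layer radiates at T_e = 105.8 K.
In the N-layer model, layer k (counted from the surface) has T_k = (N+1−k)^(1/4)·T_e.
With k = 3: T_3 = (3+1−3)^¼·105.8 K = 105.8 K.

106 kelvin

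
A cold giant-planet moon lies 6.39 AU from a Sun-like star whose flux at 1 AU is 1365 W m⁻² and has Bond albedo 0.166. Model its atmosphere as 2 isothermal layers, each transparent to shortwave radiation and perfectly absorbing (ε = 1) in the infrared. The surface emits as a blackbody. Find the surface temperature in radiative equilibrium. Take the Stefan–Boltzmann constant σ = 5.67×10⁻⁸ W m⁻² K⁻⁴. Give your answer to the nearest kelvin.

Irradiance scales as 1/d², so S = 1365 W m⁻² × (1/6.39)² = 33.43 W m⁻².
OLR = S(1−α)/4 = 6.970 W m⁻²; the top layer radiates at T_e = 105.3 K.
Layer-by-layer balance gives σT_s⁴ = (N+1)σT_e⁴, so T_s = 3^¼·105.3 = 138.6 K.

139 kelvin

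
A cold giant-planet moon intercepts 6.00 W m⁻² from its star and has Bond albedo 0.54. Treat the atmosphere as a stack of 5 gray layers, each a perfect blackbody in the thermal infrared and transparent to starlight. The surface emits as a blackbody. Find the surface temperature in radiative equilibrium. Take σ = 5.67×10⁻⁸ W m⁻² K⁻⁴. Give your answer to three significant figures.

92.4 kelvin

Top-of-atmosphere balance: σT_e⁴ = S(1−α)/4 = 0.6900 W m⁻² → T_e = 59.06 K.
Layer-by-layer balance gives σT_s⁴ = (N+1)σT_e⁴, so T_s = 6^¼·59.06 = 92.44 K.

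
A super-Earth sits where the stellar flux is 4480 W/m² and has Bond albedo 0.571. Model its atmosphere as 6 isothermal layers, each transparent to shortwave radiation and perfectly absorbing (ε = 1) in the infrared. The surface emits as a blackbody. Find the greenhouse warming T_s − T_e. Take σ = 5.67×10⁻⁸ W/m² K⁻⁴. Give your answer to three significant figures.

190 kelvin

Top-of-atmosphere balance: σT_e⁴ = S(1−α)/4 = 480.5 W/m² → T_e = 303.4 K.
T_s = (N+1)^(1/4)·T_e = 493.5 K.
Warming: T_s − T_e = 190.1 K.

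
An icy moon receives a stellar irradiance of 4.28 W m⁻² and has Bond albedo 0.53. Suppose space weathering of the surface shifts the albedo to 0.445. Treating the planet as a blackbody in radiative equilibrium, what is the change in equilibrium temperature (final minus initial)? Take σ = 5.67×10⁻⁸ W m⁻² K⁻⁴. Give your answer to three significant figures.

2.32 kelvin

Initial: T₁ = [S(1−0.53)/(4σ)]^(1/4) = 54.57 K.
With α = 0.445, T₂ = 56.89 K.
ΔT = T₂ − T₁ = 2.316 K.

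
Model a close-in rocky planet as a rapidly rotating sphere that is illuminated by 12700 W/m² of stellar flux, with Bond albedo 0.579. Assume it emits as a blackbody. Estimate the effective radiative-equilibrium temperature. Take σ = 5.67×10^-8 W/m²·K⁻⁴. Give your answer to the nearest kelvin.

392 kelvin

Absorbed flux (global mean): S(1−α)/4 = 12700·0.421/4 = 1337 W/m².
In equilibrium σT⁴ equals this, so T = 391.8 K.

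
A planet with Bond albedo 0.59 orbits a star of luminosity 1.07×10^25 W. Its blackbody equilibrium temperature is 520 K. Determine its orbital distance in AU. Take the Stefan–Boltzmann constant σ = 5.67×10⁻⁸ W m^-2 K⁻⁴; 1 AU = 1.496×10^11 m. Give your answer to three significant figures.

0.0307 AU

The flux needed for this T is 4σT⁴/(1−0.59) = 40450 W m^-2.
Then d = [L/(4πS)]^(1/2) = 4.588×10^9 m, i.e. 0.03067 AU.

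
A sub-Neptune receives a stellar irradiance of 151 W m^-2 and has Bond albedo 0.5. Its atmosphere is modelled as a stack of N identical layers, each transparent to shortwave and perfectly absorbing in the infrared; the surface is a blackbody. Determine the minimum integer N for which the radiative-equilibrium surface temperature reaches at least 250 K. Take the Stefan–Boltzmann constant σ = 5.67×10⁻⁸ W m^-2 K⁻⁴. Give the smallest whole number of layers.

Top-of-atmosphere balance: σT_e⁴ = S(1−α)/4 = 18.88 W m^-2 → T_e = 135.1 K.
Need (N+1)T_e⁴ ≥ T_s⁴, i.e. N+1 ≥ (250/135.1)⁴ = 11.734.
The minimum whole number is N = 11.

11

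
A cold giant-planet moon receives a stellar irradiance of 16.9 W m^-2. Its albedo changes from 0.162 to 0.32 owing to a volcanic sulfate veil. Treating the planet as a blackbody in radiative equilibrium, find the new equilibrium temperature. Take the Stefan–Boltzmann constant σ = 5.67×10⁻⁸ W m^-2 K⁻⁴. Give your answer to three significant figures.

New equilibrium: T₂ = [(1−0.32)·16.90/(4σ)]^(1/4) = 84.37 K.

84.4 K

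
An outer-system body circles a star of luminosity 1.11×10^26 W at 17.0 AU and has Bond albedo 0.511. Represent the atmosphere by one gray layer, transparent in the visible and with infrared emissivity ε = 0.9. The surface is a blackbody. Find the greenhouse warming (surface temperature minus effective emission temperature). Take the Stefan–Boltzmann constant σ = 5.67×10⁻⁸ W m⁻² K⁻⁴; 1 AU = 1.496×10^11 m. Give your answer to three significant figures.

6.68 kelvin

d = 17.0 × 1.496×10^11 m = 2.543×10^12 m.
Spreading L over a sphere of radius d: S = 1.11×10^26/(4π·2.54×10^12²) = 1.366 W m⁻².
Effective emission temperature (TOA balance): σT_e⁴ = S(1−α)/4 = 0.1670 W m⁻² → T_e = 41.42 K.
Surface balance with a leaky layer gives σT_s⁴ = σT_e⁴·2/(2−ε), so T_s = T_e·[2/(2−0.9)]^(1/4) = 48.10 K.
T_s − T_e = 48.10 − 41.42 = 6.678 K.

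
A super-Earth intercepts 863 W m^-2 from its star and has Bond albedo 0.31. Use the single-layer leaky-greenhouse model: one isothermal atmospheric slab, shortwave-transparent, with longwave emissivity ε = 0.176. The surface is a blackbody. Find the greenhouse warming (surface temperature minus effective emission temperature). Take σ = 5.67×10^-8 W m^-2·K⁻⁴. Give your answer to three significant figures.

5.27 K

Effective emission temperature (TOA balance): σT_e⁴ = S(1−α)/4 = 148.9 W m^-2 → T_e = 226.4 K.
For a single slab of emissivity ε, T_s⁴ = 2T_e⁴/(2−ε); thus T_s = 226.4·(1.096)^(1/4) = 231.6 K.
Greenhouse warming: T_s − T_e = 5.273 K.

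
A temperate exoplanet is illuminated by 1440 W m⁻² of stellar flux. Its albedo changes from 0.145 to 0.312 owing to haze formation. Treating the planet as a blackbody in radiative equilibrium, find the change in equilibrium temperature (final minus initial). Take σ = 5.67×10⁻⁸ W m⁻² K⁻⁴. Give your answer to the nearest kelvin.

Initial: T₁ = [S(1−0.145)/(4σ)]^(1/4) = 271.4 K.
Final:   T₂ = [S(1−0.312)/(4σ)]^(1/4) = 257.1 K.
Change: 257.1 − 271.4 = -14.35 K.

-14 kelvin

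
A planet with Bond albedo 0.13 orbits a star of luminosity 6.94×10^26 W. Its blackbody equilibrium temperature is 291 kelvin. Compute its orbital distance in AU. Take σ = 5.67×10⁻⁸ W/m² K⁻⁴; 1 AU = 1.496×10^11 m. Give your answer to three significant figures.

Energy balance gives S = 4σT⁴/(1−α) = 1869 W/m².
From L = 4πd²S, d = √(6.94×10^26/(4π·1869)) = 1.719×10^11 m = 1.149 AU.

1.15 AU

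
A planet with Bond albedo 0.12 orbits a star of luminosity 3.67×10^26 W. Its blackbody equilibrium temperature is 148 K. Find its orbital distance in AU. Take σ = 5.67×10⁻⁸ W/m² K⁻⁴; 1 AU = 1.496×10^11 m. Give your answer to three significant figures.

3.25 AU

The flux needed for this T is 4σT⁴/(1−0.12) = 123.7 W/m².
S = L/(4πd²) → d = √(L/4πS) = √(3.67×10^26/(4π·123.7)) = 4.860×10^11 m = 3.249 AU.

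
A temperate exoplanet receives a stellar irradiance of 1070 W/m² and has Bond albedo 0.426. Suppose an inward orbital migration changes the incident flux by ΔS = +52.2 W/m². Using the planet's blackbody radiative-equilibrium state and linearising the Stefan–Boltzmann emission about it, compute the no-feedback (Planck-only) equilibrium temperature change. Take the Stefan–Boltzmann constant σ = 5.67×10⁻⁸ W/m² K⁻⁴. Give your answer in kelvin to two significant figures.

Unperturbed T_e = [1070·(1−0.426)/(4σ)]^¼ = 228.1 K.
ΔF = Δ[S(1−α)]/4 = (1−0.426)·+52.2/4 = 7.491 W/m².
Planck response: λ_P = 4σT_e³ = 4·5.67×10⁻⁸·(228.1)³ = 2.692 W/m²/K.
Hence the no-feedback warming is ΔF/(4σT_e³) = 2.78 K.

2.8 kelvin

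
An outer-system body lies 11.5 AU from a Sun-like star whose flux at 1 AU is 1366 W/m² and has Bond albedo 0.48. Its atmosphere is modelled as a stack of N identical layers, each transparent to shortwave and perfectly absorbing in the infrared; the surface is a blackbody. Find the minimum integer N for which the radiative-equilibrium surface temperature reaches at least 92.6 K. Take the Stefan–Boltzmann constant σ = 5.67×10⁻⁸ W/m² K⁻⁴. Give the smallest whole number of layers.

3

Flux at the orbit: S = 1366/(11.5)² = 10.33 W/m².
The effective emission temperature is T_e = [S(1−α)/(4σ)]^¼ = 69.76 K.
Need (N+1)T_e⁴ ≥ T_s⁴, i.e. N+1 ≥ (92.6/69.76)⁴ = 3.105.
The minimum whole number is N = 3.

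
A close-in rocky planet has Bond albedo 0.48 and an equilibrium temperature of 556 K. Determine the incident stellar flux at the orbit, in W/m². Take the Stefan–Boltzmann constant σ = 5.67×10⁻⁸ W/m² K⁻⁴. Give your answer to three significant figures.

Invert the energy balance for S: S = 4σT⁴/(1−α).
σT⁴ = 5.67×10⁻⁸·(556)⁴ = 5419 W/m².
So S = 4×5419/(1−0.48) = 41680 W/m².

41700 W/m²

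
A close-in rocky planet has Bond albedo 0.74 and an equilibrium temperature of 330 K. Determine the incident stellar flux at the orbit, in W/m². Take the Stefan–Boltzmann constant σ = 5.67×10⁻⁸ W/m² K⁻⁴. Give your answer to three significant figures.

10300 W/m²

Invert the energy balance for S: S = 4σT⁴/(1−α).
σT⁴ = 5.67×10⁻⁸·(330)⁴ = 672.4 W/m².
So S = 4×672.4/(1−0.74) = 10340 W/m².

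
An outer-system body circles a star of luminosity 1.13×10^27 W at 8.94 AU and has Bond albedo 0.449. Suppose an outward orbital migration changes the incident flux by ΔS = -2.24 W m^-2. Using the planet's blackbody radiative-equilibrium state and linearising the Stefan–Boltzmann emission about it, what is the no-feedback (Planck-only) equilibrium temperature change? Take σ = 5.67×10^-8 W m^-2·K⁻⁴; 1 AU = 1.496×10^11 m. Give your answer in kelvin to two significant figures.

-1.2 kelvin

Orbital distance: d = 8.94 AU = 1.337×10^12 m.
Flux at the orbit: S = L/(4πd²) = 1.13×10^27/(4π·(1.34×10^12)²) = 50.27 W m^-2.
Unperturbed T_e = [50.27·(1−0.449)/(4σ)]^¼ = 105.1 K.
TOA radiative forcing: ΔF = (1−α)ΔS/4 = 0.551·(-2.24)/4 = -0.3086 W m^-2.
Linearising σT⁴ gives d(σT⁴)/dT = 4σT_e³ = 0.2635 W m^-2 per K.
So ΔT₀ = -0.3086/0.2635 = -1.17 K.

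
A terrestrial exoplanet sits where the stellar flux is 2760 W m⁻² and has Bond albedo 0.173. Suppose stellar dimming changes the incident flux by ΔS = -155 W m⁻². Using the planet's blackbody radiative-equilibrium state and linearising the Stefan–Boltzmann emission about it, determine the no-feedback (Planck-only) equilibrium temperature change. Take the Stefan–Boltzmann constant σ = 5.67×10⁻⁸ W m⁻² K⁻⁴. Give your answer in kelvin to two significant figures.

-4.4 K

The baseline emission temperature is T_e = 316.7 K.
Only a fraction (1−α) is absorbed and it's spread over 4πR², so ΔF = (1−α)ΔS/4 = -32.05 W m⁻².
Planck response: λ_P = 4σT_e³ = 4·5.67×10⁻⁸·(316.7)³ = 7.206 W m⁻²/K.
Hence the no-feedback warming is ΔF/(4σT_e³) = -4.45 K.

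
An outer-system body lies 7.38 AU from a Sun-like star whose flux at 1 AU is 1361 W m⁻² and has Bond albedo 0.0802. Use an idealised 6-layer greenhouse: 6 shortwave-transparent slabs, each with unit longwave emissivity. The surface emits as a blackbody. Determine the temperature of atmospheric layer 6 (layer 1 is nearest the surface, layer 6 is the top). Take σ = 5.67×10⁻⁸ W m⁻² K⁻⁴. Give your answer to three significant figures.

Irradiance scales as 1/d², so S = 1361 W m⁻² × (1/7.38)² = 24.99 W m⁻².
Top-of-atmosphere balance: σT_e⁴ = S(1−α)/4 = 5.746 W m⁻² → T_e = 100.3 K.
In the N-layer model, layer k (counted from the surface) has T_k = (N+1−k)^(1/4)·T_e.
T_6 = (1)^(1/4)·100.3 = 100.3 K.

100 K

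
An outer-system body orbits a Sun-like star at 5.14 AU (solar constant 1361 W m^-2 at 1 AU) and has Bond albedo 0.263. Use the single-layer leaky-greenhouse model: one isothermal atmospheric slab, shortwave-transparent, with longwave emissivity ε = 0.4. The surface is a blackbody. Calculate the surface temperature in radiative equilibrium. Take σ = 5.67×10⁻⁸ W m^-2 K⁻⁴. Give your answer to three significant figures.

By the inverse-square law, S = 1361/5.14² = 51.51 W m^-2.
Effective emission temperature (TOA balance): σT_e⁴ = S(1−α)/4 = 9.492 W m^-2 → T_e = 113.7 K.
For a single slab of emissivity ε, T_s⁴ = 2T_e⁴/(2−ε); thus T_s = 113.7·(1.25)^(1/4) = 120.3 K.

120 kelvin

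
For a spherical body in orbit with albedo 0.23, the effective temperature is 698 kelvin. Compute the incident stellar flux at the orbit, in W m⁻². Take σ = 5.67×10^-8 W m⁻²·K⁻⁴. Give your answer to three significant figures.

Invert the energy balance for S: S = 4σT⁴/(1−α).
The emitted flux is σT⁴ = 13460 W m⁻².
S = 4·13460/0.77 = 69920 W m⁻².

69900 W m⁻²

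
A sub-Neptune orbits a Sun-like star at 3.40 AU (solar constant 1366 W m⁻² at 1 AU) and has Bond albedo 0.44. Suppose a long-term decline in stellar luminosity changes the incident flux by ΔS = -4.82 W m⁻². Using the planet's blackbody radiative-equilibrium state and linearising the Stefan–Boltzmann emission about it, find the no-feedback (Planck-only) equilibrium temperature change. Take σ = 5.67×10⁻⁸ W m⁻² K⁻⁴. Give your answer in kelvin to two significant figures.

Irradiance scales as 1/d², so S = 1366 W m⁻² × (1/3.40)² = 118.2 W m⁻².
Unperturbed T_e = [118.2·(1−0.44)/(4σ)]^¼ = 130.7 K.
Only a fraction (1−α) is absorbed and it's spread over 4πR², so ΔF = (1−α)ΔS/4 = -0.6748 W m⁻².
Linearising σT⁴ gives d(σT⁴)/dT = 4σT_e³ = 0.5063 W m⁻² per K.
So ΔT₀ = -0.6748/0.5063 = -1.33 K.

-1.3 K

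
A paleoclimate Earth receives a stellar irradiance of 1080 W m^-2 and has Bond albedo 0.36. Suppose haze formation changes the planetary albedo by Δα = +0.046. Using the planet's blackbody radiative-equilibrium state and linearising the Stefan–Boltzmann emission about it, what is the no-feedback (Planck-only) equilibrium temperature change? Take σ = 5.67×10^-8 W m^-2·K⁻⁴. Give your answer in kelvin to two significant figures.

-4.2 K

Unperturbed T_e = [1080·(1−0.36)/(4σ)]^¼ = 235.0 K.
The change in absorbed flux is Δ[S(1−α)/4] = −SΔα/4 = -12.42 W m^-2.
The Planck feedback parameter is 4σT_e³ = 2.942 W m^-2/K.
ΔT₀ = ΔF/λ_P = -12.42/2.942 = -4.22 K.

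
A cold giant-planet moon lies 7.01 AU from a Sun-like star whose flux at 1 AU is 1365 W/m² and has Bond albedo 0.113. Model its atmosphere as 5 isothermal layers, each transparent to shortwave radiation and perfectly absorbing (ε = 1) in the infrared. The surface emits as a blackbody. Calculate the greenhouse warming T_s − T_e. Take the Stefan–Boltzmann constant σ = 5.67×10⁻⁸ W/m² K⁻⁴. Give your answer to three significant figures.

57.7 K

By the inverse-square law, S = 1365/7.01² = 27.78 W/m².
Top-of-atmosphere balance: σT_e⁴ = S(1−α)/4 = 6.160 W/m² → T_e = 102.1 K.
T_s = (N+1)^(1/4)·T_e = 159.8 K.
So the greenhouse effect raises the surface by 159.8 − 102.1 = 57.69 K.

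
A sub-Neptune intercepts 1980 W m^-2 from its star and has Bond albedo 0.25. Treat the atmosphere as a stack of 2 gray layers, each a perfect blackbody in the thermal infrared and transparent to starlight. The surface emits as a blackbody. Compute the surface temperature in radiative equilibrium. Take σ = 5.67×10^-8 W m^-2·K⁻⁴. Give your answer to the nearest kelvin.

Top-of-atmosphere balance: σT_e⁴ = S(1−α)/4 = 371.2 W m^-2 → T_e = 284.5 K.
For an N-layer opaque stack, T_s⁴ = (N+1)T_e⁴, hence T_s = (3)^(1/4)×284.5 K = 374.4 K.

374 K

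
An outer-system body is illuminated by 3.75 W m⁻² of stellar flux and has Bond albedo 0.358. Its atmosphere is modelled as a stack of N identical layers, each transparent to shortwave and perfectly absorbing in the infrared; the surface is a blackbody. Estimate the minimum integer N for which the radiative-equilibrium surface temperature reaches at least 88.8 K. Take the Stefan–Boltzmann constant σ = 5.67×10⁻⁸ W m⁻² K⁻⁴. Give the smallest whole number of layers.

5

The effective emission temperature is T_e = [S(1−α)/(4σ)]^¼ = 57.08 K.
T_s = (N+1)^(1/4)·T_e ≥ 88.8 K requires N+1 ≥ (T_s/T_e)⁴ = (88.8/57.08)⁴ = 5.858.
So N ≥ 4.858; the smallest integer is N = 5.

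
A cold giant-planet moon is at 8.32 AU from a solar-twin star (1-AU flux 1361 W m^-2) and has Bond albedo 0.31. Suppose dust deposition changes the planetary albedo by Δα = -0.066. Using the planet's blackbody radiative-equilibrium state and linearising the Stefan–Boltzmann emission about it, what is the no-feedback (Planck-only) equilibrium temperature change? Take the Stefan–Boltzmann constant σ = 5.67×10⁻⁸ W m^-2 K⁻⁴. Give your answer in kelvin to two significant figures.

Irradiance scales as 1/d², so S = 1361 W m^-2 × (1/8.32)² = 19.66 W m^-2.
Unperturbed T_e = [19.66·(1−0.31)/(4σ)]^¼ = 87.94 K.
TOA radiative forcing: ΔF = −S·Δα/4 = −19.66·(-0.066)/4 = 0.3244 W m^-2.
Linearising σT⁴ gives d(σT⁴)/dT = 4σT_e³ = 0.1543 W m^-2 per K.
ΔT₀ = ΔF/λ_P = 0.3244/0.1543 = 2.10 K.

2.1 K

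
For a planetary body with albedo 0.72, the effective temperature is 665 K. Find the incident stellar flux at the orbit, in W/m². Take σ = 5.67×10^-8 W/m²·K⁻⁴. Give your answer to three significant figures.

1.58×10^5 W/m²

Invert the energy balance for S: S = 4σT⁴/(1−α).
σT⁴ = 5.67×10⁻⁸·(665)⁴ = 11090 W/m².
S = 4·11090/0.28 = 1.584×10^5 W/m².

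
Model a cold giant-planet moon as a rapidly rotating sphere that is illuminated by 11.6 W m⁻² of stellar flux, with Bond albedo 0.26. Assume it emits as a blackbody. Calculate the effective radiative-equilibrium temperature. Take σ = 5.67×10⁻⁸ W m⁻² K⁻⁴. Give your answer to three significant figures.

78.4 K

The planet absorbs (1−α)S over its disc πR² and re-emits over 4πR², so the mean absorbed flux is (1−0.26)·11.60/4 = 2.146 W m⁻².
Set σT⁴ = 2.146 → T = (2.146/σ)^(1/4) = 78.44 K.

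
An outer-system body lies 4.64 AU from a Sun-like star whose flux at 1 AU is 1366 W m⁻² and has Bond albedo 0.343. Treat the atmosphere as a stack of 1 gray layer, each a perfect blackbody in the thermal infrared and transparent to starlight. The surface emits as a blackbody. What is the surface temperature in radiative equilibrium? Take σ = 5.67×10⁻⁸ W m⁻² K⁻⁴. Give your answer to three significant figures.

By the inverse-square law, S = 1366/4.64² = 63.45 W m⁻².
The effective emission temperature is T_e = [S(1−α)/(4σ)]^¼ = 116.4 K.
Layer-by-layer balance gives σT_s⁴ = (N+1)σT_e⁴, so T_s = 2^¼·116.4 = 138.5 K.

138 K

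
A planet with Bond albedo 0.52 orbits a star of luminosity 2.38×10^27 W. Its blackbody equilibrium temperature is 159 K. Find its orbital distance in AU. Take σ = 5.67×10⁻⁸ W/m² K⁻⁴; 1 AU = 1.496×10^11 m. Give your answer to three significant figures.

5.29 AU

Energy balance gives S = 4σT⁴/(1−α) = 302.0 W/m².
Then d = [L/(4πS)]^(1/2) = 7.919×10^11 m, i.e. 5.294 AU.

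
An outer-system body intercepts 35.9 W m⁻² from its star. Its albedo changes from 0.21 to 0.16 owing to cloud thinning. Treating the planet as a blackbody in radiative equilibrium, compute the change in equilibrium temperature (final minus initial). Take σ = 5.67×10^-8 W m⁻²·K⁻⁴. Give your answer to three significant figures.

1.63 K

Initial: T₁ = [S(1−0.21)/(4σ)]^(1/4) = 105.7 K.
After:  T₂ = [35.90·0.84/(4σ)]^(1/4) = 107.4 K.
ΔT = T₂ − T₁ = 1.635 K.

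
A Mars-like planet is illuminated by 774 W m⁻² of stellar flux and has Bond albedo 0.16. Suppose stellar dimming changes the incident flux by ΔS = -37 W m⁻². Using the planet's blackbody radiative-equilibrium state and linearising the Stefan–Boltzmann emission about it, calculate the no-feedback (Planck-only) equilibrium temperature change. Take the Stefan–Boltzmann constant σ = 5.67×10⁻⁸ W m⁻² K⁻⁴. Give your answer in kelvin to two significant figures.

-2.8 K

Unperturbed T_e = [774.0·(1−0.16)/(4σ)]^¼ = 231.4 K.
Only a fraction (1−α) is absorbed and it's spread over 4πR², so ΔF = (1−α)ΔS/4 = -7.770 W m⁻².
Linearising σT⁴ gives d(σT⁴)/dT = 4σT_e³ = 2.810 W m⁻² per K.
So ΔT₀ = -7.770/2.810 = -2.77 K.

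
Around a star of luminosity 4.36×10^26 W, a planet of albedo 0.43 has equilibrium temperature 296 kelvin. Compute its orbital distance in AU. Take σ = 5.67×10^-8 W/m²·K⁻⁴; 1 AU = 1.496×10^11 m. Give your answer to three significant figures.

0.712 AU

Required flux: S = 4σT⁴/(1−α) = 3054 W/m².
Then d = [L/(4πS)]^(1/2) = 1.066×10^11 m, i.e. 0.7124 AU.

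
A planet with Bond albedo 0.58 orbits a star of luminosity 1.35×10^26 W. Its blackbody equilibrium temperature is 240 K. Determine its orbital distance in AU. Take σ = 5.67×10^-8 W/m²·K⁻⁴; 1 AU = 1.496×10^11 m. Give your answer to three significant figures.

Energy balance gives S = 4σT⁴/(1−α) = 1792 W/m².
From L = 4πd²S, d = √(1.35×10^26/(4π·1792)) = 7.744×10^10 m = 0.5176 AU.

0.518 AU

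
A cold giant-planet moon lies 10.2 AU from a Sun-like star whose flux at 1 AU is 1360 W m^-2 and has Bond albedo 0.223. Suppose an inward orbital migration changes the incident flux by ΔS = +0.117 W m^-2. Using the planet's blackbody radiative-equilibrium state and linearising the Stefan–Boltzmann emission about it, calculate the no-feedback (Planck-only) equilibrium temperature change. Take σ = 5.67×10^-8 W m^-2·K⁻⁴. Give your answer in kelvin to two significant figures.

Flux at the orbit: S = 1360/(10.2)² = 13.07 W m^-2.
Reference equilibrium: T_e = [S(1−α)/(4σ)]^(1/4) = 81.80 K.
TOA radiative forcing: ΔF = (1−α)ΔS/4 = 0.777·(+0.117)/4 = 0.02273 W m^-2.
Linearising σT⁴ gives d(σT⁴)/dT = 4σT_e³ = 0.1242 W m^-2 per K.
Hence the no-feedback warming is ΔF/(4σT_e³) = 0.183 K.

0.18 K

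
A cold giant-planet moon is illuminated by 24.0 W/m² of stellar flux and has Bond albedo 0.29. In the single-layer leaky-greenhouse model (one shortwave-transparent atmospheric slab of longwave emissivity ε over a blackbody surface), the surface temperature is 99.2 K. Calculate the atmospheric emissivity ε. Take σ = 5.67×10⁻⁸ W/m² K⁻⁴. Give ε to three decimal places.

Effective temperature: T_e = [S(1−α)/(4σ)]^(1/4) = 93.10 K.
Inverting T_s⁴ = 2T_e⁴/(2−ε): (T_e/T_s)⁴ = 0.7759, so ε = 2(1 − 0.7759) = 0.4483.

0.448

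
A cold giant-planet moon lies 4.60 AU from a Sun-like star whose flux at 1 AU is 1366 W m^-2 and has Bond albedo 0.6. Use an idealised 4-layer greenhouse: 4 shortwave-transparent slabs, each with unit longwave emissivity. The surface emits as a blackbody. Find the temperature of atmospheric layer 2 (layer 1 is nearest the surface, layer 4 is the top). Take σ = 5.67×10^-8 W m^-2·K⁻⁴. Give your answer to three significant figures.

136 K

By the inverse-square law, S = 1366/4.60² = 64.56 W m^-2.
The effective emission temperature is T_e = [S(1−α)/(4σ)]^¼ = 103.3 K.
Each opaque layer satisfies 2T_j⁴ = T_{j−1}⁴ + T_{j+1}⁴, giving T_k⁴ = (N+1−k)T_e⁴.
T_2 = (3)^(1/4)·103.3 = 135.9 K.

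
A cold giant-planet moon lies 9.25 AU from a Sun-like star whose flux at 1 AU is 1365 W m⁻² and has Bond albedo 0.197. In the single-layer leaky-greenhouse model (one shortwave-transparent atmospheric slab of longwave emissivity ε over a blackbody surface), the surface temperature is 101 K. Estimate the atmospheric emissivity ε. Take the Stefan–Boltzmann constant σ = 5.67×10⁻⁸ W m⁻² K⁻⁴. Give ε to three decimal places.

Irradiance scales as 1/d², so S = 1365 W m⁻² × (1/9.25)² = 15.95 W m⁻².
First, T_e = [15.95·(1−0.197)/(4σ)]^(1/4) = 86.69 K.
Since (2−ε)/2 = (T_e/T_s)⁴ = 0.5428, ε = 0.9144.

0.914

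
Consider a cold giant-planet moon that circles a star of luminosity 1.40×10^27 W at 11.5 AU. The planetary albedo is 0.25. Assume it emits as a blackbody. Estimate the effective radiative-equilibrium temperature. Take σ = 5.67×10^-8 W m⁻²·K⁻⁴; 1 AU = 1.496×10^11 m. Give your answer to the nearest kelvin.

106 kelvin

d = 11.5 × 1.496×10^11 m = 1.720×10^12 m.
Flux at the orbit: S = L/(4πd²) = 1.40×10^27/(4π·(1.72×10^12)²) = 37.64 W m⁻².
Absorbed flux (global mean): S(1−α)/4 = 37.64·0.75/4 = 7.058 W m⁻².
Balancing against σT⁴: T = (7.058/5.67×10⁻⁸)^(1/4) = 105.6 K.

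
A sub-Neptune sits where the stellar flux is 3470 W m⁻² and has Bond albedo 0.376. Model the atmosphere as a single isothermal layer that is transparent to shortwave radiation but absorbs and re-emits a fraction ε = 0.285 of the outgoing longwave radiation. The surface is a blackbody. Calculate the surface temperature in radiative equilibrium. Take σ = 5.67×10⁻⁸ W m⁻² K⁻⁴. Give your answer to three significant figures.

The planet radiates to space at T_e = [S(1−α)/(4σ)]^(1/4) = 312.6 K.
Surface balance with a leaky layer gives σT_s⁴ = σT_e⁴·2/(2−ε), so T_s = T_e·[2/(2−0.285)]^(1/4) = 324.8 K.

325 K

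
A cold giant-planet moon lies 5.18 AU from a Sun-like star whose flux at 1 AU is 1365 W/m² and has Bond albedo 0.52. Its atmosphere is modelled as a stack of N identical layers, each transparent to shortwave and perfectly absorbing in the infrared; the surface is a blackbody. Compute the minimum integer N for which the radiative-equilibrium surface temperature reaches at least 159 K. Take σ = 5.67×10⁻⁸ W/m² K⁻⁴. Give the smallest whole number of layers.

Irradiance scales as 1/d², so S = 1365 W/m² × (1/5.18)² = 50.87 W/m².
The effective emission temperature is T_e = [S(1−α)/(4σ)]^¼ = 101.9 K.
Need (N+1)T_e⁴ ≥ T_s⁴, i.e. N+1 ≥ (159/101.9)⁴ = 5.936.
So N ≥ 4.936; the smallest integer is N = 5.

5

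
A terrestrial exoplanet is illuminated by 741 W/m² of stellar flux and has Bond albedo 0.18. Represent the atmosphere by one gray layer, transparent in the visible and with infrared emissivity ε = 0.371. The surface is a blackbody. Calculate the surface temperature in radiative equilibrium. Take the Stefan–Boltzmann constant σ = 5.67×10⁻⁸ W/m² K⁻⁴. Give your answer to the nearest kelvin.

239 K

Effective emission temperature (TOA balance): σT_e⁴ = S(1−α)/4 = 151.9 W/m² → T_e = 227.5 K.
The surface balance (absorbed SW + ε·downward IR = σT_s⁴) with T_a⁴ = T_s⁴/2 reduces to T_s = T_e·[2/(2−ε)]^¼ = 239.5 K.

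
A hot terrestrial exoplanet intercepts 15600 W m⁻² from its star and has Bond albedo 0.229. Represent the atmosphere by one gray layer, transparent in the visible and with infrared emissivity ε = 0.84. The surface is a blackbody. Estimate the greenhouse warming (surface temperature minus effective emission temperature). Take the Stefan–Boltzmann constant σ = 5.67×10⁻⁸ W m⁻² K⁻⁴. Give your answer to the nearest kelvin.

At the top of the atmosphere, σT_e⁴ = S(1−α)/4 = 3007 W m⁻², giving T_e = 479.9 K.
For a single slab of emissivity ε, T_s⁴ = 2T_e⁴/(2−ε); thus T_s = 479.9·(1.724)^(1/4) = 549.9 K.
The atmosphere warms the surface by 70.01 K.

70 kelvin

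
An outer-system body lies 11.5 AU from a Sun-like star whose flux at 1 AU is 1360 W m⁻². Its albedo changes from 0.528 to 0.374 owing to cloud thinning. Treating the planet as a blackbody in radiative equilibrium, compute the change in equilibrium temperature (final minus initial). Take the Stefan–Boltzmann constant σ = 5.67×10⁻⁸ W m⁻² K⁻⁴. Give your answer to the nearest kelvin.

By the inverse-square law, S = 1360/11.5² = 10.28 W m⁻².
Before: T₁ = [10.28·0.472/(4σ)]^(1/4) = 68.02 K.
With α = 0.374, T₂ = 72.99 K.
ΔT = T₂ − T₁ = 4.975 K.

5 kelvin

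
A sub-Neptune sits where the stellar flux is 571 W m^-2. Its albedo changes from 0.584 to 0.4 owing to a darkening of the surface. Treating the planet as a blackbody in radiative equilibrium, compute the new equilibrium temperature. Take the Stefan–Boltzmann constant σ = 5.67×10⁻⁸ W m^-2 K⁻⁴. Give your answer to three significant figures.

New equilibrium: T₂ = [(1−0.4)·571.0/(4σ)]^(1/4) = 197.1 K.

197 kelvin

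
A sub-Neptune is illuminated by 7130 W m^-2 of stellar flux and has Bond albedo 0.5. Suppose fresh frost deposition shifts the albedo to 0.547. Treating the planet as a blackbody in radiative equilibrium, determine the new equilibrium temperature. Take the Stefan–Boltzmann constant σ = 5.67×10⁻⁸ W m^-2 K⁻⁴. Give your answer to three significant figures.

345 K

T₂ = [S(1−α₂)/(4σ)]^(1/4) = [7130·0.453/(4σ)]^(1/4) = 345.5 K.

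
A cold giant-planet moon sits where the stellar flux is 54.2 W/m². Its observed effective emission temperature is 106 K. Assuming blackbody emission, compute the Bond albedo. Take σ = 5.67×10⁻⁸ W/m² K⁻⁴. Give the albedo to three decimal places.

0.472

From σT⁴ = S(1−α)/4 we invert for α: 1−α = 4σT⁴/S.
σT⁴ = 7.158 W/m², so 4σT⁴ = 28.63 W/m².
Hence α = 1 − 28.63/54.20 = 0.4717.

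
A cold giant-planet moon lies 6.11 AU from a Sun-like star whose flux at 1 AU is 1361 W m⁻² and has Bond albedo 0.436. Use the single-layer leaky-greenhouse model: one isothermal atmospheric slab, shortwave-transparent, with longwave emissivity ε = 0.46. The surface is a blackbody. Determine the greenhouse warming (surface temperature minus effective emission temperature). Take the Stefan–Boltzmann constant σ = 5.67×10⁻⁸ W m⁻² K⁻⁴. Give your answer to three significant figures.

Irradiance scales as 1/d², so S = 1361 W m⁻² × (1/6.11)² = 36.46 W m⁻².
At the top of the atmosphere, σT_e⁴ = S(1−α)/4 = 5.140 W m⁻², giving T_e = 97.58 K.
Surface balance with a leaky layer gives σT_s⁴ = σT_e⁴·2/(2−ε), so T_s = T_e·[2/(2−0.46)]^(1/4) = 104.2 K.
Greenhouse warming: T_s − T_e = 6.589 K.

6.59 K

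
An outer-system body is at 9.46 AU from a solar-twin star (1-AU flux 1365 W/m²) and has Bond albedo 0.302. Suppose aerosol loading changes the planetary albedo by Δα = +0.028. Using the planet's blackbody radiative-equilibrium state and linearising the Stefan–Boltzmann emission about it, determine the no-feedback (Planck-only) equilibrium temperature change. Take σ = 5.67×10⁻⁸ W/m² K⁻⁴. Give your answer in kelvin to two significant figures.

-0.83 kelvin

Irradiance scales as 1/d², so S = 1365 W/m² × (1/9.46)² = 15.25 W/m².
Reference equilibrium: T_e = [S(1−α)/(4σ)]^(1/4) = 82.77 K.
The change in absorbed flux is Δ[S(1−α)/4] = −SΔα/4 = -0.1068 W/m².
The Planck feedback parameter is 4σT_e³ = 0.1286 W/m²/K.
Hence the no-feedback warming is ΔF/(4σT_e³) = -0.830 K.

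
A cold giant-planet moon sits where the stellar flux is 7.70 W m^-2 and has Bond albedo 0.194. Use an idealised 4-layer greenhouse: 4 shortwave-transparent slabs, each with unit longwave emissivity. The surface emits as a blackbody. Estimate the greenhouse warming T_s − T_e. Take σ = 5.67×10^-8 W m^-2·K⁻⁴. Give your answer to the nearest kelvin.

The effective emission temperature is T_e = [S(1−α)/(4σ)]^¼ = 72.33 K.
T_s = (N+1)^(1/4)·T_e = 108.2 K.
Warming: T_s − T_e = 35.83 K.

36 K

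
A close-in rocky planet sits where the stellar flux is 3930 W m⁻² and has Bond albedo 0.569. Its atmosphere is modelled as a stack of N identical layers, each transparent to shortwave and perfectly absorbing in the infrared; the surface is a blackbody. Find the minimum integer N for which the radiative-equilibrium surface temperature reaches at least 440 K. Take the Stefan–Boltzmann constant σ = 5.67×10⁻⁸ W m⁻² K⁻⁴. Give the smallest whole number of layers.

The effective emission temperature is T_e = [S(1−α)/(4σ)]^¼ = 294.0 K.
T_s = (N+1)^(1/4)·T_e ≥ 440 K requires N+1 ≥ (T_s/T_e)⁴ = (440/294.0)⁴ = 5.019.
The minimum whole number is N = 5.

5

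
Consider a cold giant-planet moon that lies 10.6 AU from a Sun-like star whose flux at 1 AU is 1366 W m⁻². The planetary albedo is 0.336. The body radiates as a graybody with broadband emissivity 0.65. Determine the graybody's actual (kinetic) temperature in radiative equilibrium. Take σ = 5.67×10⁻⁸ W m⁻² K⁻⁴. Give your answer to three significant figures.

Irradiance scales as 1/d², so S = 1366 W m⁻² × (1/10.6)² = 12.16 W m⁻².
Averaging over the sphere, the absorbed flux is S(1−α)/4 = 2.018 W m⁻².
Equating to εσT⁴ with ε = 0.65: T = (2.018/0.65σ)^(1/4) = 86.02 K.

86.0 kelvin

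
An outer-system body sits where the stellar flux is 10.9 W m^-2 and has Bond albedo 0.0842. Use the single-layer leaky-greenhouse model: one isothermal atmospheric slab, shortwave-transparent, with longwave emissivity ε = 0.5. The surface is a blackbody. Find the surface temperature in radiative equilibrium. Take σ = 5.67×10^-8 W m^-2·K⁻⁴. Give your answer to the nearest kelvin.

88 K

The planet radiates to space at T_e = [S(1−α)/(4σ)]^(1/4) = 81.45 K.
Surface balance with a leaky layer gives σT_s⁴ = σT_e⁴·2/(2−ε), so T_s = T_e·[2/(2−0.5)]^(1/4) = 87.52 K.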